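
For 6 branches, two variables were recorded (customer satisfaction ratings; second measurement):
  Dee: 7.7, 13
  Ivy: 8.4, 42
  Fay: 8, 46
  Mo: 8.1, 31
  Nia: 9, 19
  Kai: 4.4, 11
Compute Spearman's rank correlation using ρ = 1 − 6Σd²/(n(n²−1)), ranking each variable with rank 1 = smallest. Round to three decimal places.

0.486

Ranks of variable 1: 2, 5, 3, 4, 6, 1
Ranks of variable 2: 2, 5, 6, 4, 3, 1
d = r₁ − r₂: 0, 0, -3, 0, 3, 0
d²: 0, 0, 9, 0, 9, 0; Σd² = 18
ρ = 1 − 6·18/(6·35) = 1 − 108/210 = 0.486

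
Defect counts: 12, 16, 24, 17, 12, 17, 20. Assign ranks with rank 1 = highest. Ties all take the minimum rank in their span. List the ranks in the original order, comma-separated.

6, 5, 1, 3, 6, 3, 2

Sorted (descending): 24, 20, 17, 17, 16, 12, 12
The 2 values of 17 occupy positions 3–4 → each gets rank 3.
The 2 values of 12 occupy positions 6–7 → each gets rank 6.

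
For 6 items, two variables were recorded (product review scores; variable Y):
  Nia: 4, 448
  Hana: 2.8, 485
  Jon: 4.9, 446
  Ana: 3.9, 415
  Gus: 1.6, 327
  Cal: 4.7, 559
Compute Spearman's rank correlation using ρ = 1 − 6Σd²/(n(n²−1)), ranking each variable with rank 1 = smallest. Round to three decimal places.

0.429

Ranks of variable 1: 4, 2, 6, 3, 1, 5
Ranks of variable 2: 4, 5, 3, 2, 1, 6
d = r₁ − r₂: 0, -3, 3, 1, 0, -1
d²: 0, 9, 9, 1, 0, 1; Σd² = 20
ρ = 1 − 6·20/(6·35) = 1 − 120/210 = 0.429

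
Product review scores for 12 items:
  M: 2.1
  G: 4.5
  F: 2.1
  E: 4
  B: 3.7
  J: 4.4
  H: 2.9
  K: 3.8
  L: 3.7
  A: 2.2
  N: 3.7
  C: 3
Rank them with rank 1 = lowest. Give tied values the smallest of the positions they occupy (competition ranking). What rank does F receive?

Sorted (ascending): 2.1, 2.1, 2.2, 2.9, 3, 3.7, 3.7, 3.7, 3.8, 4, 4.4, 4.5
The 2 values of 2.1 occupy positions 1–2 → each gets rank 1.
The 3 values of 3.7 occupy positions 6–8 → each gets rank 6.
F has value 2.1 → rank 1.

1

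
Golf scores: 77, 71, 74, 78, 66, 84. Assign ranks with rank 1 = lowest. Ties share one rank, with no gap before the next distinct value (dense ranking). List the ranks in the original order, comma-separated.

4, 2, 3, 5, 1, 6

Sorted (ascending): 66, 71, 74, 77, 78, 84
No ties — each value takes its position as its rank.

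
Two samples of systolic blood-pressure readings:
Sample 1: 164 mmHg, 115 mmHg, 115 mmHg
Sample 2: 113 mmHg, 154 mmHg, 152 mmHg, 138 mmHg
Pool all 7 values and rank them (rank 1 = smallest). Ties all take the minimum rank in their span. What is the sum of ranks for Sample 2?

16

Sorted (ascending): 113, 115, 115, 138, 152, 154, 164
The 2 values of 115 occupy positions 2–3 → each gets rank 2.
Sample 2 values → pooled ranks: 113→1, 154→6, 152→5, 138→4
Rank sum = 1 + 6 + 5 + 4 = 16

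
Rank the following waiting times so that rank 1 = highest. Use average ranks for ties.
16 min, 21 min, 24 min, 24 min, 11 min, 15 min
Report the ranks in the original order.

4, 3, 1.5, 1.5, 6, 5

Sorted (descending): 24, 24, 21, 16, 15, 11
The 2 values of 24 occupy positions 1–2 → average rank (1+2)/2 = 1.5.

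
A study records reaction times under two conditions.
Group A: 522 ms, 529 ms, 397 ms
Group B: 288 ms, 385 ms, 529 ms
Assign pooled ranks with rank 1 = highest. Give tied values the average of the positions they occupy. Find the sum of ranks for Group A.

8.5

Sorted (descending): 529, 529, 522, 397, 385, 288
The 2 values of 529 occupy positions 1–2 → average rank (1+2)/2 = 1.5.
Group A values → pooled ranks: 522→3, 529→1.5, 397→4
Rank sum = 3 + 1.5 + 4 = 8.5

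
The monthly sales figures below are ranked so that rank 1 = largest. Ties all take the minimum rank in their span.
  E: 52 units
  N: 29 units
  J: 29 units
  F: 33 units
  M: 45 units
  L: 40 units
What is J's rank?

5

Sorted (descending): 52, 45, 40, 33, 29, 29
The 2 values of 29 occupy positions 5–6 → each gets rank 5.
J has value 29 units → rank 5.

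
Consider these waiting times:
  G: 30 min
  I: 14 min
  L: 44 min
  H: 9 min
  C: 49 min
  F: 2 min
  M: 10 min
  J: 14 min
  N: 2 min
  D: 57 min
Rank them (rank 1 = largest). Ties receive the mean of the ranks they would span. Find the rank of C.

2

Sorted (descending): 57, 49, 44, 30, 14, 14, 10, 9, 2, 2
The 2 values of 14 occupy positions 5–6 → average rank (5+6)/2 = 5.5.
The 2 values of 2 occupy positions 9–10 → average rank (9+10)/2 = 9.5.
C has value 49 min → rank 2.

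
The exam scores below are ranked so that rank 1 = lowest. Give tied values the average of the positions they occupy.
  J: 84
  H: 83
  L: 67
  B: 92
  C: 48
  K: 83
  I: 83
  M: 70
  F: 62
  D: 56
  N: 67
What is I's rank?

8

Sorted (ascending): 48, 56, 62, 67, 67, 70, 83, 83, 83, 84, 92
The 2 values of 67 occupy positions 4–5 → average rank (4+5)/2 = 4.5.
The 3 values of 83 occupy positions 7–9 → average rank 8.
I has value 83 → rank 8.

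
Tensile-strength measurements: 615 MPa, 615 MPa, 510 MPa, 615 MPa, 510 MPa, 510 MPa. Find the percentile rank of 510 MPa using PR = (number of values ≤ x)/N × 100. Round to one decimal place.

N = 6.
Strictly below 510: 0. Equal to 510: 3.
PR = 3/6 × 100 = 50.0

50.0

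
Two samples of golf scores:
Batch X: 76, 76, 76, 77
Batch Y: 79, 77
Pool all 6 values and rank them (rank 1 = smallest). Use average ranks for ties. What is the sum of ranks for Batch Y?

10.5

Sorted (ascending): 76, 76, 76, 77, 77, 79
The 3 values of 76 occupy positions 1–3 → average rank 2.
The 2 values of 77 occupy positions 4–5 → average rank (4+5)/2 = 4.5.
Batch Y values → pooled ranks: 79→6, 77→4.5
Rank sum = 6 + 4.5 = 10.5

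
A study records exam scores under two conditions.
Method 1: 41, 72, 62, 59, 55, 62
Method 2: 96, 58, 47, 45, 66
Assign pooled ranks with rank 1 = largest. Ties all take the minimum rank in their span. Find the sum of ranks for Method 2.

Sorted (descending): 96, 72, 66, 62, 62, 59, 58, 55, 47, 45, 41
The 2 values of 62 occupy positions 4–5 → each gets rank 4.
Method 2 values → pooled ranks: 96→1, 58→7, 47→9, 45→10, 66→3
Rank sum = 1 + 7 + 9 + 10 + 3 = 30

30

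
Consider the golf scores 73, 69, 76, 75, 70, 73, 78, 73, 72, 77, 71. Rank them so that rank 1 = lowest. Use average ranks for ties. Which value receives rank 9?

Sorted (ascending): 69, 70, 71, 72, 73, 73, 73, 75, 76, 77, 78
The 3 values of 73 occupy positions 5–7 → average rank 6.
Rank 9 → value 76.

76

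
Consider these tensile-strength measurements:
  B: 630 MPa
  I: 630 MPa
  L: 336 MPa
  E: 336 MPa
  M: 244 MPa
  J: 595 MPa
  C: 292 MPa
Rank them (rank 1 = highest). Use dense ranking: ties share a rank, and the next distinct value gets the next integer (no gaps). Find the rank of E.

Sorted (descending): 630, 630, 595, 336, 336, 292, 244
The 2 values of 630 share dense rank 1.
The 2 values of 336 share dense rank 3.
Remaining distinct values take the next consecutive integers.
E has value 336 MPa → rank 3.

3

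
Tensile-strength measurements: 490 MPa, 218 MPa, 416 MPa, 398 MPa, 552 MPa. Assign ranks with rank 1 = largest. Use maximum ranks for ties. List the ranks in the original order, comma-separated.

2, 5, 3, 4, 1

Sorted (descending): 552, 490, 416, 398, 218
No ties — each value takes its position as its rank.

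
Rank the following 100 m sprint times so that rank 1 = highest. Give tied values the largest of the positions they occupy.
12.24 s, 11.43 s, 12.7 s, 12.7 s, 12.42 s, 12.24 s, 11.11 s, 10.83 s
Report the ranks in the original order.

5, 6, 2, 2, 3, 5, 7, 8

Sorted (descending): 12.7, 12.7, 12.42, 12.24, 12.24, 11.43, 11.11, 10.83
The 2 values of 12.7 occupy positions 1–2 → each gets rank 2.
The 2 values of 12.24 occupy positions 4–5 → each gets rank 5.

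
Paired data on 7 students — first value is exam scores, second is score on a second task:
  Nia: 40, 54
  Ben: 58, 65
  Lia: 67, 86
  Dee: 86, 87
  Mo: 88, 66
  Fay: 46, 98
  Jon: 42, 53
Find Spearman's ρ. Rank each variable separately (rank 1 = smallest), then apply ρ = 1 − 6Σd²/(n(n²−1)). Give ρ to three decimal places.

Ranks of variable 1: 1, 4, 5, 6, 7, 3, 2
Ranks of variable 2: 2, 3, 5, 6, 4, 7, 1
d = r₁ − r₂: -1, 1, 0, 0, 3, -4, 1
d²: 1, 1, 0, 0, 9, 16, 1; Σd² = 28
ρ = 1 − 6·28/(7·48) = 1 − 168/336 = 0.500

0.500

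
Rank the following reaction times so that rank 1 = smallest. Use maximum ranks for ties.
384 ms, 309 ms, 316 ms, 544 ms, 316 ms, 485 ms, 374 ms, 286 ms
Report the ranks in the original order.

6, 2, 4, 8, 4, 7, 5, 1

Sorted (ascending): 286, 309, 316, 316, 374, 384, 485, 544
The 2 values of 316 occupy positions 3–4 → each gets rank 4.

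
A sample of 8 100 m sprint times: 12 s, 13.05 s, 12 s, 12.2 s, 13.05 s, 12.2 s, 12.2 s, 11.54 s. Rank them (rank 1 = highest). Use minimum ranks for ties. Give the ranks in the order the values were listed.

6, 1, 6, 3, 1, 3, 3, 8

Sorted (descending): 13.05, 13.05, 12.2, 12.2, 12.2, 12, 12, 11.54
The 2 values of 13.05 occupy positions 1–2 → each gets rank 1.
The 3 values of 12.2 occupy positions 3–5 → each gets rank 3.
The 2 values of 12 occupy positions 6–7 → each gets rank 6.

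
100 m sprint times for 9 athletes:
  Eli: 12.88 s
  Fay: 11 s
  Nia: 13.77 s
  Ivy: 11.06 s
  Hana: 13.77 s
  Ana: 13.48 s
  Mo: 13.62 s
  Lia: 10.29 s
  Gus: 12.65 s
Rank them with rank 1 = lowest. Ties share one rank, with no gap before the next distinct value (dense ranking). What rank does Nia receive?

8

Sorted (ascending): 10.29, 11, 11.06, 12.65, 12.88, 13.48, 13.62, 13.77, 13.77
The 2 values of 13.77 share dense rank 8.
Remaining distinct values take the next consecutive integers.
Nia has value 13.77 s → rank 8.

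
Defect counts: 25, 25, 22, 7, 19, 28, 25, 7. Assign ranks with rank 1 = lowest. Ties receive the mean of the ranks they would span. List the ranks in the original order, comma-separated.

Sorted (ascending): 7, 7, 19, 22, 25, 25, 25, 28
The 2 values of 7 occupy positions 1–2 → average rank (1+2)/2 = 1.5.
The 3 values of 25 occupy positions 5–7 → average rank 6.

6, 6, 4, 1.5, 3, 8, 6, 1.5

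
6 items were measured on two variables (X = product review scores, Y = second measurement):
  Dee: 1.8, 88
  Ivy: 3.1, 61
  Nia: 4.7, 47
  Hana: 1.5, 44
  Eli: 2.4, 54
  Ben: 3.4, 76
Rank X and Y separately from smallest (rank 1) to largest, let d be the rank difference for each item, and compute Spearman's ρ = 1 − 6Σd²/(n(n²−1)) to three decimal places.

Ranks of variable 1: 2, 4, 6, 1, 3, 5
Ranks of variable 2: 6, 4, 2, 1, 3, 5
d = r₁ − r₂: -4, 0, 4, 0, 0, 0
d²: 16, 0, 16, 0, 0, 0; Σd² = 32
ρ = 1 − 6·32/(6·35) = 1 − 192/210 = 0.086

0.086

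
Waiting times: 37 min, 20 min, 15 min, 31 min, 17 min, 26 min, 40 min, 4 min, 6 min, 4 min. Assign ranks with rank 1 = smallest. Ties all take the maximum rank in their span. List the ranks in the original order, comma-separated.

Sorted (ascending): 4, 4, 6, 15, 17, 20, 26, 31, 37, 40
The 2 values of 4 occupy positions 1–2 → each gets rank 2.

9, 6, 4, 8, 5, 7, 10, 2, 3, 2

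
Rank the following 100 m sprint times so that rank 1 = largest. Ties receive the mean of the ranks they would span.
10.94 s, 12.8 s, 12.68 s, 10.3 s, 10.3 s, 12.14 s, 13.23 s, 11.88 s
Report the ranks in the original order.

Sorted (descending): 13.23, 12.8, 12.68, 12.14, 11.88, 10.94, 10.3, 10.3
The 2 values of 10.3 occupy positions 7–8 → average rank (7+8)/2 = 7.5.

6, 2, 3, 7.5, 7.5, 4, 1, 5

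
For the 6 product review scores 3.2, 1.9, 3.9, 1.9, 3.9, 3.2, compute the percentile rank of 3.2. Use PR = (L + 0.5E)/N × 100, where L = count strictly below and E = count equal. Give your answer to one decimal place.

50.0

N = 6.
Strictly below 3.2: 2. Equal to 3.2: 2.
PR = (2 + 0.5·2)/6 × 100 = 50.0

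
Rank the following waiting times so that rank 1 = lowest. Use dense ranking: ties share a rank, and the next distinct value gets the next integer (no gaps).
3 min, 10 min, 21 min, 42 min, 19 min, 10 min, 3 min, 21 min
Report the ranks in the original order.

1, 2, 4, 5, 3, 2, 1, 4

Sorted (ascending): 3, 3, 10, 10, 19, 21, 21, 42
The 2 values of 3 share dense rank 1.
The 2 values of 10 share dense rank 2.
The 2 values of 21 share dense rank 4.
Remaining distinct values take the next consecutive integers.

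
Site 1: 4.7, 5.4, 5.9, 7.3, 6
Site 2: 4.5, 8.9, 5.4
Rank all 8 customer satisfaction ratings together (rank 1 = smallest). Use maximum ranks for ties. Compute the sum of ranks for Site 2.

Sorted (ascending): 4.5, 4.7, 5.4, 5.4, 5.9, 6, 7.3, 8.9
The 2 values of 5.4 occupy positions 3–4 → each gets rank 4.
Site 2 values → pooled ranks: 4.5→1, 8.9→8, 5.4→4
Rank sum = 1 + 8 + 4 = 13

13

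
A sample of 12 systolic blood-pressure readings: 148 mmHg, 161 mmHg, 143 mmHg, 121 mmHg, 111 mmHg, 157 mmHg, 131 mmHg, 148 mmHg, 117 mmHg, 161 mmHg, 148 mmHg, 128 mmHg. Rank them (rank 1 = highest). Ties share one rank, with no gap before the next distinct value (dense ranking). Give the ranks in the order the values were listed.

Sorted (descending): 161, 161, 157, 148, 148, 148, 143, 131, 128, 121, 117, 111
The 2 values of 161 share dense rank 1.
The 3 values of 148 share dense rank 3.
Remaining distinct values take the next consecutive integers.

3, 1, 4, 7, 9, 2, 5, 3, 8, 1, 3, 6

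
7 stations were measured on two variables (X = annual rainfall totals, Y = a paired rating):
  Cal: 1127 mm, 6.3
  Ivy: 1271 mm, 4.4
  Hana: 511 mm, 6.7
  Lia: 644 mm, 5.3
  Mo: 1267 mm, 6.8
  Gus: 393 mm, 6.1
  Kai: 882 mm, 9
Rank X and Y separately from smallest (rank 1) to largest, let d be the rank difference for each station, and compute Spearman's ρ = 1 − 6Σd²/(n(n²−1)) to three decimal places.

-0.071

Ranks of variable 1: 5, 7, 2, 3, 6, 1, 4
Ranks of variable 2: 4, 1, 5, 2, 6, 3, 7
d = r₁ − r₂: 1, 6, -3, 1, 0, -2, -3
d²: 1, 36, 9, 1, 0, 4, 9; Σd² = 60
ρ = 1 − 6·60/(7·48) = 1 − 360/336 = -0.071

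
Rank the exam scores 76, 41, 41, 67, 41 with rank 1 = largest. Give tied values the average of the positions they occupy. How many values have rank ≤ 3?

Sorted (descending): 76, 67, 41, 41, 41
The 3 values of 41 occupy positions 3–5 → average rank 4.
Ranks ≤ 3: {1, 2} → 2 values.

2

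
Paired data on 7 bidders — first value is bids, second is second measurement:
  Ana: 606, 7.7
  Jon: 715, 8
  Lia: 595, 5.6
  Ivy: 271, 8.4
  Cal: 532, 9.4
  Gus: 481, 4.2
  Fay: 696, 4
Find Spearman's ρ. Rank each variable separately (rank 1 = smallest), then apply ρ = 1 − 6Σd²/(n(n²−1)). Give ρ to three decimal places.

-0.286

Ranks of variable 1: 5, 7, 4, 1, 3, 2, 6
Ranks of variable 2: 4, 5, 3, 6, 7, 2, 1
d = r₁ − r₂: 1, 2, 1, -5, -4, 0, 5
d²: 1, 4, 1, 25, 16, 0, 25; Σd² = 72
ρ = 1 − 6·72/(7·48) = 1 − 432/336 = -0.286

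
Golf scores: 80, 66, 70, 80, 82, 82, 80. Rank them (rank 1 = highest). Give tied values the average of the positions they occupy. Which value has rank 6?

70

Sorted (descending): 82, 82, 80, 80, 80, 70, 66
The 2 values of 82 occupy positions 1–2 → average rank (1+2)/2 = 1.5.
The 3 values of 80 occupy positions 3–5 → average rank 4.
Rank 6 → value 70.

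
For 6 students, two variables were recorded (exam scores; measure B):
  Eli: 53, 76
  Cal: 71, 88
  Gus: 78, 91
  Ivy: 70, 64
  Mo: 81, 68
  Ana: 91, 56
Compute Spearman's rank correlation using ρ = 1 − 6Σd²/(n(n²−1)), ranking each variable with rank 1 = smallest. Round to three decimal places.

-0.314

Ranks of variable 1: 1, 3, 4, 2, 5, 6
Ranks of variable 2: 4, 5, 6, 2, 3, 1
d = r₁ − r₂: -3, -2, -2, 0, 2, 5
d²: 9, 4, 4, 0, 4, 25; Σd² = 46
ρ = 1 − 6·46/(6·35) = 1 − 276/210 = -0.314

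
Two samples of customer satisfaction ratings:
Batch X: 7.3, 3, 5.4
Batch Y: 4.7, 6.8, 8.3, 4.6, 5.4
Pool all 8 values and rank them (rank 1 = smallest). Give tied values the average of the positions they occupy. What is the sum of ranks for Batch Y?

Sorted (ascending): 3, 4.6, 4.7, 5.4, 5.4, 6.8, 7.3, 8.3
The 2 values of 5.4 occupy positions 4–5 → average rank (4+5)/2 = 4.5.
Batch Y values → pooled ranks: 4.7→3, 6.8→6, 8.3→8, 4.6→2, 5.4→4.5
Rank sum = 3 + 6 + 8 + 2 + 4.5 = 23.5

23.5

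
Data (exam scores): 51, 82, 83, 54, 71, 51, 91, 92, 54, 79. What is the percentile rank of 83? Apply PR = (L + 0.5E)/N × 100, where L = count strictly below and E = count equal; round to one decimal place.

N = 10.
Strictly below 83: 7. Equal to 83: 1.
PR = (7 + 0.5·1)/10 × 100 = 75.0

75.0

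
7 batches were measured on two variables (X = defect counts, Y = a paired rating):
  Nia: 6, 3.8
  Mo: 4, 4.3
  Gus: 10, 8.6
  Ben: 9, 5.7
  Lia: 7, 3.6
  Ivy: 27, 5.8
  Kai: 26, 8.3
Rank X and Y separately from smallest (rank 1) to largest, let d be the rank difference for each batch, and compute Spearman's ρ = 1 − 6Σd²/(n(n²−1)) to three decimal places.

0.714

Ranks of variable 1: 2, 1, 5, 4, 3, 7, 6
Ranks of variable 2: 2, 3, 7, 4, 1, 5, 6
d = r₁ − r₂: 0, -2, -2, 0, 2, 2, 0
d²: 0, 4, 4, 0, 4, 4, 0; Σd² = 16
ρ = 1 − 6·16/(7·48) = 1 − 96/336 = 0.714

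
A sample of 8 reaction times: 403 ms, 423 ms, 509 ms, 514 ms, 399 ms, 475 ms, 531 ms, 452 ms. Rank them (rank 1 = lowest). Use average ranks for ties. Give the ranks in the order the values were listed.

2, 3, 6, 7, 1, 5, 8, 4

Sorted (ascending): 399, 403, 423, 452, 475, 509, 514, 531
No ties — each value takes its position as its rank.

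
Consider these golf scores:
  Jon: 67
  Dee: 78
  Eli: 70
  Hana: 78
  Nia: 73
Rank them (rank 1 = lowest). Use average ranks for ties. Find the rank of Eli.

Sorted (ascending): 67, 70, 73, 78, 78
The 2 values of 78 occupy positions 4–5 → average rank (4+5)/2 = 4.5.
Eli has value 70 → rank 2.

2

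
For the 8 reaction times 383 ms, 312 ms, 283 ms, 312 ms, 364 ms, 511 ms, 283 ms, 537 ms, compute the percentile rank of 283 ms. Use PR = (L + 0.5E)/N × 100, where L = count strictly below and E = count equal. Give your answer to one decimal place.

N = 8.
Strictly below 283: 0. Equal to 283: 2.
PR = (0 + 0.5·2)/8 × 100 = 12.5

12.5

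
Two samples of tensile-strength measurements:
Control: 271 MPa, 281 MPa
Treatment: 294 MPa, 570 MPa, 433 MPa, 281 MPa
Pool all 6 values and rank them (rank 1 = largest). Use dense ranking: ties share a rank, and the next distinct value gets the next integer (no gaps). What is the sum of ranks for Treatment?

10

Sorted (descending): 570, 433, 294, 281, 281, 271
The 2 values of 281 share dense rank 4.
Remaining distinct values take the next consecutive integers.
Treatment values → pooled ranks: 294→3, 570→1, 433→2, 281→4
Rank sum = 3 + 1 + 2 + 4 = 10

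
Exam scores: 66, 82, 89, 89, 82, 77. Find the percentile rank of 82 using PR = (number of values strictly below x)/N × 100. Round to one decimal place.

33.3

N = 6.
Strictly below 82: 2. Equal to 82: 2.
PR = 2/6 × 100 = 33.3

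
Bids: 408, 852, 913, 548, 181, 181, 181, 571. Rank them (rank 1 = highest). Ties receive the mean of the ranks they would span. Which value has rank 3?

571

Sorted (descending): 913, 852, 571, 548, 408, 181, 181, 181
The 3 values of 181 occupy positions 6–8 → average rank 7.
Rank 3 → value 571.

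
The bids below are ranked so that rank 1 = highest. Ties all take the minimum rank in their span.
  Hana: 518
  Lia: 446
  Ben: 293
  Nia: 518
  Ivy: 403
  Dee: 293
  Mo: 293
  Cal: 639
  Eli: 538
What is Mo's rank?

7

Sorted (descending): 639, 538, 518, 518, 446, 403, 293, 293, 293
The 2 values of 518 occupy positions 3–4 → each gets rank 3.
The 3 values of 293 occupy positions 7–9 → each gets rank 7.
Mo has value 293 → rank 7.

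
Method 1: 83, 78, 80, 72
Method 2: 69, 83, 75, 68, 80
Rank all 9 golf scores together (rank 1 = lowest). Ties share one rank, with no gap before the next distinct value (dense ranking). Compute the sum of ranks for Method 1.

21

Sorted (ascending): 68, 69, 72, 75, 78, 80, 80, 83, 83
The 2 values of 80 share dense rank 6.
The 2 values of 83 share dense rank 7.
Remaining distinct values take the next consecutive integers.
Method 1 values → pooled ranks: 83→7, 78→5, 80→6, 72→3
Rank sum = 7 + 5 + 6 + 3 = 21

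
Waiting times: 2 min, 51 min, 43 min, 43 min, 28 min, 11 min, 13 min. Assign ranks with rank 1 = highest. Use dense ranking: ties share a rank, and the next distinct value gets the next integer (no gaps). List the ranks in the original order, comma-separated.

6, 1, 2, 2, 3, 5, 4

Sorted (descending): 51, 43, 43, 28, 13, 11, 2
The 2 values of 43 share dense rank 2.
Remaining distinct values take the next consecutive integers.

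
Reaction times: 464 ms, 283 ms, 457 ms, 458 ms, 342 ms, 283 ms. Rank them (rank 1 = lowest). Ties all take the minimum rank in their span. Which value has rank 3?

Sorted (ascending): 283, 283, 342, 457, 458, 464
The 2 values of 283 occupy positions 1–2 → each gets rank 1.
Rank 3 → value 342.

342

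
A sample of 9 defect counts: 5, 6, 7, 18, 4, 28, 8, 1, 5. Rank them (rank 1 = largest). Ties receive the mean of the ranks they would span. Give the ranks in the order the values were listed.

6.5, 5, 4, 2, 8, 1, 3, 9, 6.5

Sorted (descending): 28, 18, 8, 7, 6, 5, 5, 4, 1
The 2 values of 5 occupy positions 6–7 → average rank (6+7)/2 = 6.5.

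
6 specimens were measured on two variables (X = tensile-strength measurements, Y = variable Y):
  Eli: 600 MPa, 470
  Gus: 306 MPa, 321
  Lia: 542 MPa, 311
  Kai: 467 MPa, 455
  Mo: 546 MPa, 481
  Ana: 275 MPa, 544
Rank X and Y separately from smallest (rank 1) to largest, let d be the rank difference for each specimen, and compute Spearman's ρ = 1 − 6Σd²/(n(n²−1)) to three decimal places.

-0.086

Ranks of variable 1: 6, 2, 4, 3, 5, 1
Ranks of variable 2: 4, 2, 1, 3, 5, 6
d = r₁ − r₂: 2, 0, 3, 0, 0, -5
d²: 4, 0, 9, 0, 0, 25; Σd² = 38
ρ = 1 − 6·38/(6·35) = 1 − 228/210 = -0.086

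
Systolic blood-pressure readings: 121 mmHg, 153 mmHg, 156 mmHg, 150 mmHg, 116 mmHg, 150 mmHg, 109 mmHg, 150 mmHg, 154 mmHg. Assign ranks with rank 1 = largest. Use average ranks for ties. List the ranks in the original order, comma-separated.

7, 3, 1, 5, 8, 5, 9, 5, 2

Sorted (descending): 156, 154, 153, 150, 150, 150, 121, 116, 109
The 3 values of 150 occupy positions 4–6 → average rank 5.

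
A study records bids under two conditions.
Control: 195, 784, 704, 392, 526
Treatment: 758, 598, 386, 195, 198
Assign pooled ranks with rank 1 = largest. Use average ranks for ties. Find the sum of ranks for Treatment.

30.5

Sorted (descending): 784, 758, 704, 598, 526, 392, 386, 198, 195, 195
The 2 values of 195 occupy positions 9–10 → average rank (9+10)/2 = 9.5.
Treatment values → pooled ranks: 758→2, 598→4, 386→7, 195→9.5, 198→8
Rank sum = 2 + 4 + 7 + 9.5 + 8 = 30.5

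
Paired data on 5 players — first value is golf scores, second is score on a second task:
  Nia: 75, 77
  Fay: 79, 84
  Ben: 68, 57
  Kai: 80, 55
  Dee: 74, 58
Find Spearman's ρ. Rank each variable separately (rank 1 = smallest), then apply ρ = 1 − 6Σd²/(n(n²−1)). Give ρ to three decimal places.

0.000

Ranks of variable 1: 3, 4, 1, 5, 2
Ranks of variable 2: 4, 5, 2, 1, 3
d = r₁ − r₂: -1, -1, -1, 4, -1
d²: 1, 1, 1, 16, 1; Σd² = 20
ρ = 1 − 6·20/(5·24) = 1 − 120/120 = 0.000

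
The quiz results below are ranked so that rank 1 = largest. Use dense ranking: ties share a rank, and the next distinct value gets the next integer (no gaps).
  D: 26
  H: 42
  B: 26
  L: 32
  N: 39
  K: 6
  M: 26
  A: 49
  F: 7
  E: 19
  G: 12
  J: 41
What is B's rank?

Sorted (descending): 49, 42, 41, 39, 32, 26, 26, 26, 19, 12, 7, 6
The 3 values of 26 share dense rank 6.
Remaining distinct values take the next consecutive integers.
B has value 26 → rank 6.

6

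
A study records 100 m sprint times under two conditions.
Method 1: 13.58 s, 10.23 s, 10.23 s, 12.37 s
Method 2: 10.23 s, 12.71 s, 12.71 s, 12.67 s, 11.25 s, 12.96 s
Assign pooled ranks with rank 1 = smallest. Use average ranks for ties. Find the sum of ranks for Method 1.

19

Sorted (ascending): 10.23, 10.23, 10.23, 11.25, 12.37, 12.67, 12.71, 12.71, 12.96, 13.58
The 3 values of 10.23 occupy positions 1–3 → average rank 2.
The 2 values of 12.71 occupy positions 7–8 → average rank (7+8)/2 = 7.5.
Method 1 values → pooled ranks: 13.58→10, 10.23→2, 10.23→2, 12.37→5
Rank sum = 10 + 2 + 2 + 5 = 19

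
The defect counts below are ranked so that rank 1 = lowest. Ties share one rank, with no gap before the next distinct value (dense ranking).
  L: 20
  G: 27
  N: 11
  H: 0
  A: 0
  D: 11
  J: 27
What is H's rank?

Sorted (ascending): 0, 0, 11, 11, 20, 27, 27
The 2 values of 0 share dense rank 1.
The 2 values of 11 share dense rank 2.
The 2 values of 27 share dense rank 4.
Remaining distinct values take the next consecutive integers.
H has value 0 → rank 1.

1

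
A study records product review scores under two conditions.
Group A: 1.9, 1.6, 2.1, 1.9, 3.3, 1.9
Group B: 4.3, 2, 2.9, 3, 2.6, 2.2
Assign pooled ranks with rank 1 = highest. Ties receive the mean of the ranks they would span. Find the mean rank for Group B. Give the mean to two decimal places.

4.50

Sorted (descending): 4.3, 3.3, 3, 2.9, 2.6, 2.2, 2.1, 2, 1.9, 1.9, 1.9, 1.6
The 3 values of 1.9 occupy positions 9–11 → average rank 10.
Group B values → pooled ranks: 4.3→1, 2→8, 2.9→4, 3→3, 2.6→5, 2.2→6
Mean rank = (1 + 8 + 4 + 3 + 5 + 6) / 6 = 4.50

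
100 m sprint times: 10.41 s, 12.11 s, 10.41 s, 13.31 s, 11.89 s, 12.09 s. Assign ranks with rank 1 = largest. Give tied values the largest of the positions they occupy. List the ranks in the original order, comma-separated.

Sorted (descending): 13.31, 12.11, 12.09, 11.89, 10.41, 10.41
The 2 values of 10.41 occupy positions 5–6 → each gets rank 6.

6, 2, 6, 1, 4, 3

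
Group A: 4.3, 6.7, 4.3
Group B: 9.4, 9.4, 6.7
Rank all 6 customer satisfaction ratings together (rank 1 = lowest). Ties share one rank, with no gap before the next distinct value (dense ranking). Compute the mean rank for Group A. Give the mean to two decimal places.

1.33

Sorted (ascending): 4.3, 4.3, 6.7, 6.7, 9.4, 9.4
The 2 values of 4.3 share dense rank 1.
The 2 values of 6.7 share dense rank 2.
The 2 values of 9.4 share dense rank 3.
Group A values → pooled ranks: 4.3→1, 6.7→2, 4.3→1
Mean rank = (1 + 2 + 1) / 3 = 1.33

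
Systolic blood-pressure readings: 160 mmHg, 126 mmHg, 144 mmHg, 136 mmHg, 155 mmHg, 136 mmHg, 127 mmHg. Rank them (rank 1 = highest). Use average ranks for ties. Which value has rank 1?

Sorted (descending): 160, 155, 144, 136, 136, 127, 126
The 2 values of 136 occupy positions 4–5 → average rank (4+5)/2 = 4.5.
Rank 1 → value 160.

160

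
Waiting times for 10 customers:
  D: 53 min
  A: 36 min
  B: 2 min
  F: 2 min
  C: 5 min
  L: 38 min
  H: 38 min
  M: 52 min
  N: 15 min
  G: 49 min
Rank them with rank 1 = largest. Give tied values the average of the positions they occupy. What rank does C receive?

8

Sorted (descending): 53, 52, 49, 38, 38, 36, 15, 5, 2, 2
The 2 values of 38 occupy positions 4–5 → average rank (4+5)/2 = 4.5.
The 2 values of 2 occupy positions 9–10 → average rank (9+10)/2 = 9.5.
C has value 5 min → rank 8.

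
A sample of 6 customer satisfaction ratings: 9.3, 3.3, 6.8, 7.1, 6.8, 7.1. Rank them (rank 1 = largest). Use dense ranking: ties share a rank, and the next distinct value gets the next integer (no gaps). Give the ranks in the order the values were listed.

1, 4, 3, 2, 3, 2

Sorted (descending): 9.3, 7.1, 7.1, 6.8, 6.8, 3.3
The 2 values of 7.1 share dense rank 2.
The 2 values of 6.8 share dense rank 3.
Remaining distinct values take the next consecutive integers.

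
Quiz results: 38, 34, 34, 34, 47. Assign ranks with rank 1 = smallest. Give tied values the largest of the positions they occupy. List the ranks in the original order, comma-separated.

4, 3, 3, 3, 5

Sorted (ascending): 34, 34, 34, 38, 47
The 3 values of 34 occupy positions 1–3 → each gets rank 3.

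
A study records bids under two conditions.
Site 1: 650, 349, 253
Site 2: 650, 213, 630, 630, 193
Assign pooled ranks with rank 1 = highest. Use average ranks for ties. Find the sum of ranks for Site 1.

12.5

Sorted (descending): 650, 650, 630, 630, 349, 253, 213, 193
The 2 values of 650 occupy positions 1–2 → average rank (1+2)/2 = 1.5.
The 2 values of 630 occupy positions 3–4 → average rank (3+4)/2 = 3.5.
Site 1 values → pooled ranks: 650→1.5, 349→5, 253→6
Rank sum = 1.5 + 5 + 6 = 12.5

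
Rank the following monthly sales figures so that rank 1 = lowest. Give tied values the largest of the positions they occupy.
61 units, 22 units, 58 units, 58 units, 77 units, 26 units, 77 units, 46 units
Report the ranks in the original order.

6, 1, 5, 5, 8, 2, 8, 3

Sorted (ascending): 22, 26, 46, 58, 58, 61, 77, 77
The 2 values of 58 occupy positions 4–5 → each gets rank 5.
The 2 values of 77 occupy positions 7–8 → each gets rank 8.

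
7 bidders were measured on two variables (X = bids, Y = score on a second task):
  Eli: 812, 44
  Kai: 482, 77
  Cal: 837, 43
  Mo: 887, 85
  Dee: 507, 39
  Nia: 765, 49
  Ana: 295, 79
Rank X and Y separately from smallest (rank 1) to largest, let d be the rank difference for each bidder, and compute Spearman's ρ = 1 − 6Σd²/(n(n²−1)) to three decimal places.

Ranks of variable 1: 5, 2, 6, 7, 3, 4, 1
Ranks of variable 2: 3, 5, 2, 7, 1, 4, 6
d = r₁ − r₂: 2, -3, 4, 0, 2, 0, -5
d²: 4, 9, 16, 0, 4, 0, 25; Σd² = 58
ρ = 1 − 6·58/(7·48) = 1 − 348/336 = -0.036

-0.036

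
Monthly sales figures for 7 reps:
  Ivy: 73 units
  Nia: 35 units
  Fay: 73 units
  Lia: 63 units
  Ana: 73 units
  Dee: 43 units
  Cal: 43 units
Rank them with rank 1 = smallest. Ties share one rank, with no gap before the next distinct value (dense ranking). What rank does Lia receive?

Sorted (ascending): 35, 43, 43, 63, 73, 73, 73
The 2 values of 43 share dense rank 2.
The 3 values of 73 share dense rank 4.
Remaining distinct values take the next consecutive integers.
Lia has value 63 units → rank 3.

3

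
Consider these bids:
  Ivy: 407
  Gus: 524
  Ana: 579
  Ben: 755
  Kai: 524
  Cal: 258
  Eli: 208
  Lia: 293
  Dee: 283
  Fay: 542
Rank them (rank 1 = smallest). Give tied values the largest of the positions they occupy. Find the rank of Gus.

Sorted (ascending): 208, 258, 283, 293, 407, 524, 524, 542, 579, 755
The 2 values of 524 occupy positions 6–7 → each gets rank 7.
Gus has value 524 → rank 7.

7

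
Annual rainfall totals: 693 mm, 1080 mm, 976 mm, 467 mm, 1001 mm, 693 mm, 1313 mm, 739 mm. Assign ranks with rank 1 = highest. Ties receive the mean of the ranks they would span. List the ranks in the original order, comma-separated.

Sorted (descending): 1313, 1080, 1001, 976, 739, 693, 693, 467
The 2 values of 693 occupy positions 6–7 → average rank (6+7)/2 = 6.5.

6.5, 2, 4, 8, 3, 6.5, 1, 5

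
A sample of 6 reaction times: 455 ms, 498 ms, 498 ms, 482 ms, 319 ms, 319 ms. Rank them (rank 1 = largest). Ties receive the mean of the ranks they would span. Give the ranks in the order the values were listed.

Sorted (descending): 498, 498, 482, 455, 319, 319
The 2 values of 498 occupy positions 1–2 → average rank (1+2)/2 = 1.5.
The 2 values of 319 occupy positions 5–6 → average rank (5+6)/2 = 5.5.

4, 1.5, 1.5, 3, 5.5, 5.5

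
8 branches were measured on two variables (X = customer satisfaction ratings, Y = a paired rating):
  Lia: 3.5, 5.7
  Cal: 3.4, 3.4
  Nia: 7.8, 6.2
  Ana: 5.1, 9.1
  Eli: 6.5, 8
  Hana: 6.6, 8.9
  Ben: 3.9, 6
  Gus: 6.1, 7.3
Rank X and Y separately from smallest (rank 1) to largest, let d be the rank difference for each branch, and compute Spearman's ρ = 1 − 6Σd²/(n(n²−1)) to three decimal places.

0.619

Ranks of variable 1: 2, 1, 8, 4, 6, 7, 3, 5
Ranks of variable 2: 2, 1, 4, 8, 6, 7, 3, 5
d = r₁ − r₂: 0, 0, 4, -4, 0, 0, 0, 0
d²: 0, 0, 16, 16, 0, 0, 0, 0; Σd² = 32
ρ = 1 − 6·32/(8·63) = 1 − 192/504 = 0.619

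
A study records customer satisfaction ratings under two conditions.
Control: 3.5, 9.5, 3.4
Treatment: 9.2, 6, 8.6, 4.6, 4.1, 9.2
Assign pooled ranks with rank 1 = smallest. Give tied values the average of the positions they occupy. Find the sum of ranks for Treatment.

33

Sorted (ascending): 3.4, 3.5, 4.1, 4.6, 6, 8.6, 9.2, 9.2, 9.5
The 2 values of 9.2 occupy positions 7–8 → average rank (7+8)/2 = 7.5.
Treatment values → pooled ranks: 9.2→7.5, 6→5, 8.6→6, 4.6→4, 4.1→3, 9.2→7.5
Rank sum = 7.5 + 5 + 6 + 4 + 3 + 7.5 = 33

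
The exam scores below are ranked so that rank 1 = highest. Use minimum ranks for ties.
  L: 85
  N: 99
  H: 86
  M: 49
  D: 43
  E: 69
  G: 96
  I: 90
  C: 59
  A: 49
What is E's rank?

6

Sorted (descending): 99, 96, 90, 86, 85, 69, 59, 49, 49, 43
The 2 values of 49 occupy positions 8–9 → each gets rank 8.
E has value 69 → rank 6.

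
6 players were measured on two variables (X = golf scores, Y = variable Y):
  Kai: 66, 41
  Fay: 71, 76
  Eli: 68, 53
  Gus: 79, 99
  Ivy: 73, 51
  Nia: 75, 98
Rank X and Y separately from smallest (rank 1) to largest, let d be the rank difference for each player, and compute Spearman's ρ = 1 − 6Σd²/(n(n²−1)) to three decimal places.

0.829

Ranks of variable 1: 1, 3, 2, 6, 4, 5
Ranks of variable 2: 1, 4, 3, 6, 2, 5
d = r₁ − r₂: 0, -1, -1, 0, 2, 0
d²: 0, 1, 1, 0, 4, 0; Σd² = 6
ρ = 1 − 6·6/(6·35) = 1 − 36/210 = 0.829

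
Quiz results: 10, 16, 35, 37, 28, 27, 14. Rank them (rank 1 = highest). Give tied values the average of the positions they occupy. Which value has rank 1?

Sorted (descending): 37, 35, 28, 27, 16, 14, 10
No ties — each value takes its position as its rank.
Rank 1 → value 37.

37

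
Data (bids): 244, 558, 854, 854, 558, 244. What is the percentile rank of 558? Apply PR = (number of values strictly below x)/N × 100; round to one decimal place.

33.3

N = 6.
Strictly below 558: 2. Equal to 558: 2.
PR = 2/6 × 100 = 33.3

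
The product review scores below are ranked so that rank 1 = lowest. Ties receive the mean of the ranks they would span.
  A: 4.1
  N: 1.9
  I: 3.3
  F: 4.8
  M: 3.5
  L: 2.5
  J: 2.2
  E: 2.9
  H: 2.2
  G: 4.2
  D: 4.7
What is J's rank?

2.5

Sorted (ascending): 1.9, 2.2, 2.2, 2.5, 2.9, 3.3, 3.5, 4.1, 4.2, 4.7, 4.8
The 2 values of 2.2 occupy positions 2–3 → average rank (2+3)/2 = 2.5.
J has value 2.2 → rank 2.5.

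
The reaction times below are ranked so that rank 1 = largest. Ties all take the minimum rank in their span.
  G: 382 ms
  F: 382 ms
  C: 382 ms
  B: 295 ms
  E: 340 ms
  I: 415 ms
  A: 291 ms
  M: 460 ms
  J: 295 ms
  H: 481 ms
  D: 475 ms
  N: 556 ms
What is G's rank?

Sorted (descending): 556, 481, 475, 460, 415, 382, 382, 382, 340, 295, 295, 291
The 3 values of 382 occupy positions 6–8 → each gets rank 6.
The 2 values of 295 occupy positions 10–11 → each gets rank 10.
G has value 382 ms → rank 6.

6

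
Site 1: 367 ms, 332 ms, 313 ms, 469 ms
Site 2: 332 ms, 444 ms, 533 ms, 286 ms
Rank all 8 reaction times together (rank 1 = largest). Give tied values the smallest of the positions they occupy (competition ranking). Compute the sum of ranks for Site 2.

17

Sorted (descending): 533, 469, 444, 367, 332, 332, 313, 286
The 2 values of 332 occupy positions 5–6 → each gets rank 5.
Site 2 values → pooled ranks: 332→5, 444→3, 533→1, 286→8
Rank sum = 5 + 3 + 1 + 8 = 17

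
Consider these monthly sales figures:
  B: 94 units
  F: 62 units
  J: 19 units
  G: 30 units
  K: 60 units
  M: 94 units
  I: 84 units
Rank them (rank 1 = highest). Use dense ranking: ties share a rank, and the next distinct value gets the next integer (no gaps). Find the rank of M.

Sorted (descending): 94, 94, 84, 62, 60, 30, 19
The 2 values of 94 share dense rank 1.
Remaining distinct values take the next consecutive integers.
M has value 94 units → rank 1.

1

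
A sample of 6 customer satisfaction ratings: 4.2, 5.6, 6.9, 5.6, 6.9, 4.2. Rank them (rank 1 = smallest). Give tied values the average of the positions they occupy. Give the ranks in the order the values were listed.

1.5, 3.5, 5.5, 3.5, 5.5, 1.5

Sorted (ascending): 4.2, 4.2, 5.6, 5.6, 6.9, 6.9
The 2 values of 4.2 occupy positions 1–2 → average rank (1+2)/2 = 1.5.
The 2 values of 5.6 occupy positions 3–4 → average rank (3+4)/2 = 3.5.
The 2 values of 6.9 occupy positions 5–6 → average rank (5+6)/2 = 5.5.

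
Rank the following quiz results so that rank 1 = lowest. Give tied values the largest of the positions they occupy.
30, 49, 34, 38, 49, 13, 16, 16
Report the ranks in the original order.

Sorted (ascending): 13, 16, 16, 30, 34, 38, 49, 49
The 2 values of 16 occupy positions 2–3 → each gets rank 3.
The 2 values of 49 occupy positions 7–8 → each gets rank 8.

4, 8, 5, 6, 8, 1, 3, 3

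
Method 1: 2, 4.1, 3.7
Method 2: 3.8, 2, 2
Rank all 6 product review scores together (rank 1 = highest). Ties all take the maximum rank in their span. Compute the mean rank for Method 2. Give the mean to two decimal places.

4.67

Sorted (descending): 4.1, 3.8, 3.7, 2, 2, 2
The 3 values of 2 occupy positions 4–6 → each gets rank 6.
Method 2 values → pooled ranks: 3.8→2, 2→6, 2→6
Mean rank = (2 + 6 + 6) / 3 = 4.67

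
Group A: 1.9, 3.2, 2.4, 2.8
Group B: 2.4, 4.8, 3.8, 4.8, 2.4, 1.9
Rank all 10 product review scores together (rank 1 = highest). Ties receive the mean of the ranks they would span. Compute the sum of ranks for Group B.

29.5

Sorted (descending): 4.8, 4.8, 3.8, 3.2, 2.8, 2.4, 2.4, 2.4, 1.9, 1.9
The 2 values of 4.8 occupy positions 1–2 → average rank (1+2)/2 = 1.5.
The 3 values of 2.4 occupy positions 6–8 → average rank 7.
The 2 values of 1.9 occupy positions 9–10 → average rank (9+10)/2 = 9.5.
Group B values → pooled ranks: 2.4→7, 4.8→1.5, 3.8→3, 4.8→1.5, 2.4→7, 1.9→9.5
Rank sum = 7 + 1.5 + 3 + 1.5 + 7 + 9.5 = 29.5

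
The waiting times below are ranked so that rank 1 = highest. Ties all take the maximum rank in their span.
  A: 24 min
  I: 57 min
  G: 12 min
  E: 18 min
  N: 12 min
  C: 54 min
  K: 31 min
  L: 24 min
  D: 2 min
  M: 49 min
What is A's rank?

Sorted (descending): 57, 54, 49, 31, 24, 24, 18, 12, 12, 2
The 2 values of 24 occupy positions 5–6 → each gets rank 6.
The 2 values of 12 occupy positions 8–9 → each gets rank 9.
A has value 24 min → rank 6.

6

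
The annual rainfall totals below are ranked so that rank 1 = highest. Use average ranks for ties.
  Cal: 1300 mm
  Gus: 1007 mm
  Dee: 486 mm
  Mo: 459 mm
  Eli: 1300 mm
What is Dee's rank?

4

Sorted (descending): 1300, 1300, 1007, 486, 459
The 2 values of 1300 occupy positions 1–2 → average rank (1+2)/2 = 1.5.
Dee has value 486 mm → rank 4.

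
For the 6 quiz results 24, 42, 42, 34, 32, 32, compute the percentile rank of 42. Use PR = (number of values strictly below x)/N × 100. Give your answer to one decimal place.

N = 6.
Strictly below 42: 4. Equal to 42: 2.
PR = 4/6 × 100 = 66.7

66.7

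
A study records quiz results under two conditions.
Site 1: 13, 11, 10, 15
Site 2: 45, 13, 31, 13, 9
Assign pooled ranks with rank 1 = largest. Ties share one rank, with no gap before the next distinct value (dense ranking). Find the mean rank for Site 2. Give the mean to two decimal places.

3.60

Sorted (descending): 45, 31, 15, 13, 13, 13, 11, 10, 9
The 3 values of 13 share dense rank 4.
Remaining distinct values take the next consecutive integers.
Site 2 values → pooled ranks: 45→1, 13→4, 31→2, 13→4, 9→7
Mean rank = (1 + 4 + 2 + 4 + 7) / 5 = 3.60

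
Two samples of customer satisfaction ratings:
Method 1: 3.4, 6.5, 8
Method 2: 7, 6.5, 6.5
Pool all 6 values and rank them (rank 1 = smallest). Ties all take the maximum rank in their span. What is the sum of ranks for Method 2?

Sorted (ascending): 3.4, 6.5, 6.5, 6.5, 7, 8
The 3 values of 6.5 occupy positions 2–4 → each gets rank 4.
Method 2 values → pooled ranks: 7→5, 6.5→4, 6.5→4
Rank sum = 5 + 4 + 4 = 13

13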